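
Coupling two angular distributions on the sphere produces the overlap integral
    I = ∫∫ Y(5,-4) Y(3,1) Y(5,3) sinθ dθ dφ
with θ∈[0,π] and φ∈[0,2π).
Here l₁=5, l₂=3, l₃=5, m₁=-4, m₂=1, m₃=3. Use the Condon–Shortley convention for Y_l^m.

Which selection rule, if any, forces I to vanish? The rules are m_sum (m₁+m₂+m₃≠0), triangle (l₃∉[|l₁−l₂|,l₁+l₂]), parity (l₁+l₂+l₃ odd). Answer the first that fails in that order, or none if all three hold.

Σmᵢ = 0  ✓
l₃∈[|l₁−l₂|,l₁+l₂]=[2,8], have l₃=5  ✓
Σlᵢ = 13 ⇒ odd  ✗

parity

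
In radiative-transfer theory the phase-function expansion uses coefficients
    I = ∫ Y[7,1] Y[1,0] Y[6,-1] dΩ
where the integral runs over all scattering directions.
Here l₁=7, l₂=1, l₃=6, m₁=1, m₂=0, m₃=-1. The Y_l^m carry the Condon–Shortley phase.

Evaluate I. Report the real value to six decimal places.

-0.242415

Checks pass: Σm=0; 14 even; l₃=6∈[6,8].
(2·7+1)(2·1+1)(2·6+1) = 585
Δ: 2! 12! 0! / 15! → 1/1365
sum: t=1:−1/518400 = -1/518400
3j²(7 1 6; 0 0 0) = Δ·Π!·Σ² = 7/195  (sign -1)
sum: t=1:−1/604800 = -1/604800
3j²(7 1 6; 1 0 -1) = Δ·Π!·Σ² = 16/455  (sign +1)
combine: 4πI² = 585·7/195·16/455 = 48/65
take √, sign -1: I = -0.24241473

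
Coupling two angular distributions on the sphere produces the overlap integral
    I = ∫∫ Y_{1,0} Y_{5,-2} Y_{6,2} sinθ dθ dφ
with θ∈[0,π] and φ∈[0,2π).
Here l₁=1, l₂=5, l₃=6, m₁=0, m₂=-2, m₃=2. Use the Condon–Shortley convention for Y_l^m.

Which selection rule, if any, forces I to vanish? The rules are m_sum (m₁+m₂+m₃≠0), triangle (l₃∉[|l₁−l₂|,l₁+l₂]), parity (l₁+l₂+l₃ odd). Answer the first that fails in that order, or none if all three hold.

Σmᵢ = 0  ✓
l₃∈[|l₁−l₂|,l₁+l₂]=[4,6], have l₃=6  ✓
Σlᵢ = 12 ⇒ even  ✓

none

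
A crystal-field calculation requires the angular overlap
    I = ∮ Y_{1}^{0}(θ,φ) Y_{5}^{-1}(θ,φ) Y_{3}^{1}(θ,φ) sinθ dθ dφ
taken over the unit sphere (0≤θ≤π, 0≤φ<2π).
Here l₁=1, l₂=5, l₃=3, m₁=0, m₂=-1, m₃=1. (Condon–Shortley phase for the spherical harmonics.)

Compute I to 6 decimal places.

|1−5|≤3≤1+5 violated ⇒ I = 0

0.000000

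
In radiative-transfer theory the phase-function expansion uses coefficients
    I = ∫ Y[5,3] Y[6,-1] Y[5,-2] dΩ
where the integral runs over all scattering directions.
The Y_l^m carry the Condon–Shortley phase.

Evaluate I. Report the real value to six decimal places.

0.016235

m-sum 0 ✓  L=16 even ✓  1≤5≤11 ✓
Π(2lᵢ+1) = 11×13×11 = 1573
triangle coeff Δ(5,6,5) = 1/28588560
Σ_t [1,5]: t=1:−1/345600 t=2:+1/13824 t=3:−1/5184 t=4:+1/13824 t=5:−1/345600 = -7/129600
(3j)²=80/7293 [(5 6 5; 0 0 0)], sign=+1
Σ_t [0,2]: t=0:+1/345600 t=1:−1/34560 t=2:+1/41472 = -1/518400
(3j)²=7/36465 [(5 6 5; 3 -1 -2)], sign=+1
⇒ 4πI² = 112/33813
I = (+1)√(112/33813/(4π)) = 0.01623537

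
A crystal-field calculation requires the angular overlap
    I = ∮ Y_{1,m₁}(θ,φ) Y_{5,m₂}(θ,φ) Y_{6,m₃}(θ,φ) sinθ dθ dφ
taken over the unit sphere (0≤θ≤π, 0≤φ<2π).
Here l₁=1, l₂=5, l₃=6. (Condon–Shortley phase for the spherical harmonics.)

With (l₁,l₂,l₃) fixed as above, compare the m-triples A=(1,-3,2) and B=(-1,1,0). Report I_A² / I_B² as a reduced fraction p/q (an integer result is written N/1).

2/5

Same 1,5,6: normalisation and zero-m 3j drop out of the ratio.
A: Δ: 0! 2! 10! / 13! → 1/858; sum: t=0:+1/161280 = 1/161280; 3j²(1 5 6; 1 -3 2) = Δ·Π!·Σ² = 1/143  (sign +1)
B: Δ: 0! 2! 10! / 13! → 1/858; sum: t=0:+1/34560 = 1/34560; 3j²(1 5 6; -1 1 0) = Δ·Π!·Σ² = 5/286  (sign +1)
I_A²/I_B² = (1/143)/(5/286) = 2/5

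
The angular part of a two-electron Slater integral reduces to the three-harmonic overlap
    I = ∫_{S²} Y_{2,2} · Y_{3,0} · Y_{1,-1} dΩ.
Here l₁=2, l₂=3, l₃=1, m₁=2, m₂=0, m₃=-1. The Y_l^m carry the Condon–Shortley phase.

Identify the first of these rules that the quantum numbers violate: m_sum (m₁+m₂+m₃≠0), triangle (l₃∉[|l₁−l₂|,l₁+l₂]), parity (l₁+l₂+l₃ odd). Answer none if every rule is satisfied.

azimuthal sum: 2 + 0 − 1 = 1  ✗
1 ≤ 1 ≤ 5 (triangle on l)
L = 2 + 3 + 1 = 6 (even)

m_sum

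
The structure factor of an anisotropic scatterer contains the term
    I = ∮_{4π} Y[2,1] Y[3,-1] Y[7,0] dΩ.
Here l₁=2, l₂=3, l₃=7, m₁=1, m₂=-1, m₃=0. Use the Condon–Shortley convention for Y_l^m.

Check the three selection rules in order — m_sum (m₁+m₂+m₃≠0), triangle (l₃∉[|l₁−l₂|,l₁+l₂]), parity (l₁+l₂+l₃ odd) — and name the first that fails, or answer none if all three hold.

triangle

azimuthal sum: 1 − 1 + 0 = 0  ✓
1 ≤ 7 ≤ 5 (triangle on l)  ✗
L = 2 + 3 + 7 = 12 (even)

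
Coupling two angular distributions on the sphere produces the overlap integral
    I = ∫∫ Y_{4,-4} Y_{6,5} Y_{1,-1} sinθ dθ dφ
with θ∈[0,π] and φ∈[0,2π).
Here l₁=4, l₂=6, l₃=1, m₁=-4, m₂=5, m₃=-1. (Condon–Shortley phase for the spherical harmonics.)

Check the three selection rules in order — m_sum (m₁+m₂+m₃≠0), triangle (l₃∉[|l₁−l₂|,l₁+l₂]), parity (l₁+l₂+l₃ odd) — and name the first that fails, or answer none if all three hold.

azimuthal sum: -4 + 5 − 1 = 0  ✓
2 ≤ 1 ≤ 10 (triangle on l)  ✗
L = 4 + 6 + 1 = 11 (odd)

triangle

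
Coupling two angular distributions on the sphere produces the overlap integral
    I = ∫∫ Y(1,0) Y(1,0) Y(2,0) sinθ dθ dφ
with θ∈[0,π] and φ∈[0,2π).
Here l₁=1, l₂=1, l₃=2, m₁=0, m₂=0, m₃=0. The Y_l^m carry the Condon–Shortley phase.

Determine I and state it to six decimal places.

Rules hold: Σm=0, L=4 even, 0≤2≤2.
N = 3·3·5 = 45
Δ = 0!·2!·2!/5! = 1/30
Racah Σ t=0..0: t=0:+1/1 = 1/1
⇒ 3j(1 1 2; 0 0 0)² = 2/15, sgn +1
(m-triple is (0,0,0) — same symbol as above.)
4πI² = N·(3j₀)²·(3jₘ)² = 4/5
I = +1·√(0.8/4π) = 0.25231325

0.252313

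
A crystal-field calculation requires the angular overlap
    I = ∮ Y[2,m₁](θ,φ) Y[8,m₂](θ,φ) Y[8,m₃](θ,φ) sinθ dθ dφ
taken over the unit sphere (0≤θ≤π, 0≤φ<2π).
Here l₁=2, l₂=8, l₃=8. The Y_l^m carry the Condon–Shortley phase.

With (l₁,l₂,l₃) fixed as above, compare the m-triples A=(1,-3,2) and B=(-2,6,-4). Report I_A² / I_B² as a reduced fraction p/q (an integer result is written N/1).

275/364

l's match ⇒ only the (l;m) 3-j factors differ between A and B.
A: triangle coeff Δ(2,8,8) = 1/348840; Σ_t [0,1]: t=0:+1/87091200 t=1:−1/174182400 = 1/174182400; (3j)²=55/7752 [(2 8 8; 1 -3 2)], sign=+1
B: triangle coeff Δ(2,8,8) = 1/348840; Σ_t [2,2]: t=2:+1/3832012800 = 1/3832012800; (3j)²=91/9690 [(2 8 8; -2 6 -4)], sign=+1
I_A²/I_B² = (55/7752)/(91/9690) = 275/364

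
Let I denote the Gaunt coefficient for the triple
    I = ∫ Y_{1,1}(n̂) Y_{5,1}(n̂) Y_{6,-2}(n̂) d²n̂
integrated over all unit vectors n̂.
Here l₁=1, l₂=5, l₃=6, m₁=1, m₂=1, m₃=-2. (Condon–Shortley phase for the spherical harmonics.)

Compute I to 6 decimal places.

Rules hold: Σm=0, L=12 even, 4≤6≤6.
N = 3·11·13 = 429
Δ = 0!·2!·10!/13! = 1/858
Racah Σ t=0..0: t=0:+1/14400 = 1/14400
⇒ 3j(1 5 6; 0 0 0)² = 6/143, sgn +1
Racah Σ t=0..0: t=0:+1/34560 = 1/34560
⇒ 3j(1 5 6; 1 1 -2)² = 14/429, sgn +1
4πI² = N·(3j₀)²·(3jₘ)² = 84/143
I = +1·√(0.587413/4π) = 0.21620548

0.216205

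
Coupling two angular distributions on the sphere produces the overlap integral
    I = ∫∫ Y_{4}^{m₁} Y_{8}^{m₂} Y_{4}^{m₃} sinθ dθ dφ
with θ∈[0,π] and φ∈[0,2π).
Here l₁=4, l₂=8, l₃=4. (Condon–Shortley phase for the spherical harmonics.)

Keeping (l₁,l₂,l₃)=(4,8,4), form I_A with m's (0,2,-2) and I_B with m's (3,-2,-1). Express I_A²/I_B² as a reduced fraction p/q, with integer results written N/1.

l's match ⇒ only the (l;m) 3-j factors differ between A and B.
A: triangle coeff Δ(4,8,4) = 1/218790; Σ_t [4,4]: t=4:+1/829440 = 1/829440; (3j)²=35/2431 [(4 8 4; 0 2 -2)], sign=+1
B: triangle coeff Δ(4,8,4) = 1/218790; Σ_t [1,1]: t=1:−1/3628800 = -1/3628800; (3j)²=8/2431 [(4 8 4; 3 -2 -1)], sign=+1
I_A²/I_B² = (35/2431)/(8/2431) = 35/8

35/8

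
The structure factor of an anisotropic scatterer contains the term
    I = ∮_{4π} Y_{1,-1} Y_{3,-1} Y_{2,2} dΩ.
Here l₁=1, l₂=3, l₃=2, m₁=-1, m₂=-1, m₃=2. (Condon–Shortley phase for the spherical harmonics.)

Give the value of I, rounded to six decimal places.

-0.082589

Rules hold: Σm=0, L=6 even, 2≤2≤4.
N = 3·7·5 = 105
Δ = 2!·0!·4!/7! = 1/105
Racah Σ t=1..1: t=1:−1/4 = -1/4
⇒ 3j(1 3 2; 0 0 0)² = 3/35, sgn -1
Racah Σ t=2..2: t=2:+1/48 = 1/48
⇒ 3j(1 3 2; -1 -1 2)² = 1/105, sgn +1
4πI² = N·(3j₀)²·(3jₘ)² = 3/35
I = -1·√(0.0857143/4π) = -0.08258890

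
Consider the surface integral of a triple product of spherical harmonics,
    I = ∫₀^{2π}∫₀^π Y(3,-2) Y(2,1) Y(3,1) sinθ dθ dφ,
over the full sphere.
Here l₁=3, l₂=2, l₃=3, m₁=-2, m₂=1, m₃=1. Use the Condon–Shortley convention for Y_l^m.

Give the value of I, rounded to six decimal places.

m-sum 0 ✓  L=8 even ✓  1≤3≤5 ✓
Π(2lᵢ+1) = 7×5×7 = 245
triangle coeff Δ(3,2,3) = 1/3780
Σ_t [0,2]: t=0:+1/24 t=1:−1/4 t=2:+1/24 = -1/6
(3j)²=4/105 [(3 2 3; 0 0 0)], sign=+1
Σ_t [1,2]: t=1:−1/48 t=2:+1/12 = 1/16
(3j)²=1/28 [(3 2 3; -2 1 1)], sign=+1
⇒ 4πI² = 1/3
I = (+1)√(1/3/(4π)) = 0.16286750

0.162868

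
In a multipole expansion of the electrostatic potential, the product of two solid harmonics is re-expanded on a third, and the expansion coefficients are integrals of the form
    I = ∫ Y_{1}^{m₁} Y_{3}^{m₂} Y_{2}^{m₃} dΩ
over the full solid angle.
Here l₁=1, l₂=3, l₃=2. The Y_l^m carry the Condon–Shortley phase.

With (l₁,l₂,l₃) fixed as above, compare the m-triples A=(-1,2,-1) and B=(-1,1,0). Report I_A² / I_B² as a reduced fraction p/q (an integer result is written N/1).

Same 1,3,2: normalisation and zero-m 3j drop out of the ratio.
A: Δ: 2! 0! 4! / 7! → 1/105; sum: t=2:+1/12 = 1/12; 3j²(1 3 2; -1 2 -1) = Δ·Π!·Σ² = 2/21  (sign -1)
B: Δ: 2! 0! 4! / 7! → 1/105; sum: t=2:+1/8 = 1/8; 3j²(1 3 2; -1 1 0) = Δ·Π!·Σ² = 2/35  (sign +1)
I_A²/I_B² = (2/21)/(2/35) = 5/3

5/3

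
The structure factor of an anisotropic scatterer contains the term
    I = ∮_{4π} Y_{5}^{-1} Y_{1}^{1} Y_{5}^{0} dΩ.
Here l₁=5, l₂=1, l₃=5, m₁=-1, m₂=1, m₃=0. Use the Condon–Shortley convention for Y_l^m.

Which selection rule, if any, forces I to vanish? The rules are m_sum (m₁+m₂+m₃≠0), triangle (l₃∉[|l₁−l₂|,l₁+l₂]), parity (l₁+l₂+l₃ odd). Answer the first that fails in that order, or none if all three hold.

parity

m₁+m₂+m₃ = -1 + 1 + 0 = 0  ✓
triangle: |5−1|=4 ≤ l₃=5 ≤ 5+1=6  ✓
parity: l₁+l₂+l₃ = 11 is odd  ✗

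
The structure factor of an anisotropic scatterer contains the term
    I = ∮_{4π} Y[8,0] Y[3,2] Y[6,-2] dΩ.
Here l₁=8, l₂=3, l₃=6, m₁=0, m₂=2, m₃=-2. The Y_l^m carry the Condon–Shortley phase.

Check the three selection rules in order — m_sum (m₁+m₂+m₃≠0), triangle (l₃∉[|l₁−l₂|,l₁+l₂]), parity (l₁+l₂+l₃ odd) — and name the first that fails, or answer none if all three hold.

azimuthal sum: 0 + 2 − 2 = 0  ✓
5 ≤ 6 ≤ 11 (triangle on l)  ✓
L = 8 + 3 + 6 = 17 (odd)  ✗

parity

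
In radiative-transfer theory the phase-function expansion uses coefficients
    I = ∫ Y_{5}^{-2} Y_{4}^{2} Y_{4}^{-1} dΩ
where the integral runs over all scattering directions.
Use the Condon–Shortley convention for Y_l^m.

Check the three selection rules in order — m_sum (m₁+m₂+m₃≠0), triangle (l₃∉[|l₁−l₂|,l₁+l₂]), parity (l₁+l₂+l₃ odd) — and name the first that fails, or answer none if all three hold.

m_sum

m₁+m₂+m₃ = -2 + 2 − 1 = -1  ✗
triangle: |5−4|=1 ≤ l₃=4 ≤ 5+4=9
parity: l₁+l₂+l₃ = 13 is odd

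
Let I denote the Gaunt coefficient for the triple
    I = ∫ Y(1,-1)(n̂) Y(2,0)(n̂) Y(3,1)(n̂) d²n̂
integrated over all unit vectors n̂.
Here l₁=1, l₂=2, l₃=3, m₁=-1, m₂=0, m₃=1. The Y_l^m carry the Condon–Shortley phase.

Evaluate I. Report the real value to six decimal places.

m-sum 0 ✓  L=6 even ✓  1≤3≤3 ✓
Π(2lᵢ+1) = 3×5×7 = 105
triangle coeff Δ(1,2,3) = 1/105
Σ_t [0,0]: t=0:+1/4 = 1/4
(3j)²=3/35 [(1 2 3; 0 0 0)], sign=-1
Σ_t [0,0]: t=0:+1/8 = 1/8
(3j)²=2/35 [(1 2 3; -1 0 1)], sign=+1
⇒ 4πI² = 18/35
I = (-1)√(18/35/(4π)) = -0.20230066

-0.202301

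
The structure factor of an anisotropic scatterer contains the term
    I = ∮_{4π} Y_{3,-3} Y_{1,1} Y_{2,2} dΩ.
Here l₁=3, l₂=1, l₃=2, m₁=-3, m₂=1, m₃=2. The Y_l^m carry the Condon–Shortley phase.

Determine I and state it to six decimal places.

-0.319865

Rules hold: Σm=0, L=6 even, 2≤2≤4.
N = 7·3·5 = 105
Δ = 2!·4!·0!/7! = 1/105
Racah Σ t=1..1: t=1:−1/4 = -1/4
⇒ 3j(3 1 2; 0 0 0)² = 3/35, sgn -1
Racah Σ t=2..2: t=2:+1/48 = 1/48
⇒ 3j(3 1 2; -3 1 2)² = 1/7, sgn +1
4πI² = N·(3j₀)²·(3jₘ)² = 9/7
I = -1·√(1.28571/4π) = -0.31986543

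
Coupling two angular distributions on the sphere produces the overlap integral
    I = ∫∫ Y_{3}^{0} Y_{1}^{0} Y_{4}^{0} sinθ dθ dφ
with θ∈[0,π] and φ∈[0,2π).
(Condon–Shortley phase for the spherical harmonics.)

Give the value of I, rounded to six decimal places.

m-sum 0 ✓  L=8 even ✓  2≤4≤4 ✓
Π(2lᵢ+1) = 7×3×9 = 189
triangle coeff Δ(3,1,4) = 1/252
Σ_t [0,0]: t=0:+1/36 = 1/36
(3j)²=4/63 [(3 1 4; 0 0 0)], sign=+1
(m-triple is (0,0,0) — same symbol as above.)
⇒ 4πI² = 16/21
I = (+1)√(16/21/(4π)) = 0.24623252

0.246233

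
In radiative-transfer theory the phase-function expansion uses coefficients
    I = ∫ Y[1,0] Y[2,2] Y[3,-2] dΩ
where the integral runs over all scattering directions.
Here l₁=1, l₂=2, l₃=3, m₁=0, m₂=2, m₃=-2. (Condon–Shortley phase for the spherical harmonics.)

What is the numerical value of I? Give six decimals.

0.184674

Rules hold: Σm=0, L=6 even, 1≤3≤3.
N = 3·5·7 = 105
Δ = 0!·2!·4!/7! = 1/105
Racah Σ t=0..0: t=0:+1/4 = 1/4
⇒ 3j(1 2 3; 0 0 0)² = 3/35, sgn -1
Racah Σ t=0..0: t=0:+1/24 = 1/24
⇒ 3j(1 2 3; 0 2 -2)² = 1/21, sgn -1
4πI² = N·(3j₀)²·(3jₘ)² = 3/7
I = +1·√(0.428571/4π) = 0.18467439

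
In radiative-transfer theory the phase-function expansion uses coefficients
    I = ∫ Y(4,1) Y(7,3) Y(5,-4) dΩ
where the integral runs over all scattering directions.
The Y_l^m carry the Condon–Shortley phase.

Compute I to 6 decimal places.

0.167813

Rules hold: Σm=0, L=16 even, 3≤5≤11.
N = 9·15·11 = 1485
Δ = 6!·2!·8!/17! = 1/6126120
Racah Σ t=2..4: t=2:+1/69120 t=3:−1/20736 t=4:+1/69120 = -1/51840
⇒ 3j(4 7 5; 0 0 0)² = 280/21879, sgn +1
Racah Σ t=2..3: t=2:+1/1935360 t=3:−1/362880 = -13/5806080
⇒ 3j(4 7 5; 1 3 -4)² = 195/10472, sgn +1
4πI² = N·(3j₀)²·(3jₘ)² = 1125/3179
I = +1·√(0.353885/4π) = 0.16781318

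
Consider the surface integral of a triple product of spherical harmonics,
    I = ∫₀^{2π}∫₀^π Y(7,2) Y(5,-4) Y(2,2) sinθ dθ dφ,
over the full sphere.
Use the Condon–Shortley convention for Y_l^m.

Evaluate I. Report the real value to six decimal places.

0.025340

m-sum 0 ✓  L=14 even ✓  2≤2≤12 ✓
Π(2lᵢ+1) = 15×11×5 = 825
triangle coeff Δ(7,5,2) = 1/15015
Σ_t [5,5]: t=5:−1/57600 = -1/57600
(3j)²=21/715 [(7 5 2; 0 0 0)], sign=-1
Σ_t [1,1]: t=1:−1/8709120 = -1/8709120
(3j)²=1/3003 [(7 5 2; 2 -4 2)], sign=-1
⇒ 4πI² = 15/1859
I = (+1)√(15/1859/(4π)) = 0.02533967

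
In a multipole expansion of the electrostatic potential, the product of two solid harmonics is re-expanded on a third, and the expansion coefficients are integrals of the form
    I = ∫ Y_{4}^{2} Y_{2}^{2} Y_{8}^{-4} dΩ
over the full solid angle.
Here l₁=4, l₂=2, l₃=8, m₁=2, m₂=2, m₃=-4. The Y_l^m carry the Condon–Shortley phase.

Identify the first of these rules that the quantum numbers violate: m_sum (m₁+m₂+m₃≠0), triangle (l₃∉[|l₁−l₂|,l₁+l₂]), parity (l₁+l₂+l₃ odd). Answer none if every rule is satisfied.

triangle

Σmᵢ = 0  ✓
l₃∈[|l₁−l₂|,l₁+l₂]=[2,6], have l₃=8  ✗
Σlᵢ = 14 ⇒ even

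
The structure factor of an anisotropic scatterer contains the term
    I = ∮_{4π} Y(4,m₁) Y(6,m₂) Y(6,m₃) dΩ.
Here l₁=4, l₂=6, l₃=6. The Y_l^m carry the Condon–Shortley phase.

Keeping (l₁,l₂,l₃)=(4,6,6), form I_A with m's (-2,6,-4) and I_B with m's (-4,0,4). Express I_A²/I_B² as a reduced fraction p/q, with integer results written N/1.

l's match ⇒ only the (l;m) 3-j factors differ between A and B.
A: triangle coeff Δ(4,6,6) = 1/15315300; Σ_t [4,4]: t=4:+1/3870720 = 1/3870720; (3j)²=135/6188 [(4 6 6; -2 6 -4)], sign=+1
B: triangle coeff Δ(4,6,6) = 1/15315300; Σ_t [4,4]: t=4:+1/829440 = 1/829440; (3j)²=35/2431 [(4 6 6; -4 0 4)], sign=+1
I_A²/I_B² = (135/6188)/(35/2431) = 297/196

297/196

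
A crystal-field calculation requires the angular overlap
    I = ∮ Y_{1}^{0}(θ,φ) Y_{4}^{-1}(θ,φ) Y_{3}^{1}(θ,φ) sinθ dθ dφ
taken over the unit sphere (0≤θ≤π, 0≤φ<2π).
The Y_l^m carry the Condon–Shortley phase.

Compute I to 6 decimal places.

-0.238414

Rules hold: Σm=0, L=8 even, 3≤3≤5.
N = 3·9·7 = 189
Δ = 2!·0!·6!/9! = 1/252
Racah Σ t=1..1: t=1:−1/36 = -1/36
⇒ 3j(1 4 3; 0 0 0)² = 4/63, sgn +1
Racah Σ t=1..1: t=1:−1/48 = -1/48
⇒ 3j(1 4 3; 0 -1 1)² = 5/84, sgn -1
4πI² = N·(3j₀)²·(3jₘ)² = 5/7
I = -1·√(0.714286/4π) = -0.23841361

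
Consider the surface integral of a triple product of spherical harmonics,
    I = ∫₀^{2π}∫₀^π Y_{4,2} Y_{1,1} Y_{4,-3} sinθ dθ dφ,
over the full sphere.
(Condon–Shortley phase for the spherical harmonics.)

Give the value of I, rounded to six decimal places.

0.000000

Σlᵢ=9 odd — θ-integrand is odd under cosθ→−cosθ; I=0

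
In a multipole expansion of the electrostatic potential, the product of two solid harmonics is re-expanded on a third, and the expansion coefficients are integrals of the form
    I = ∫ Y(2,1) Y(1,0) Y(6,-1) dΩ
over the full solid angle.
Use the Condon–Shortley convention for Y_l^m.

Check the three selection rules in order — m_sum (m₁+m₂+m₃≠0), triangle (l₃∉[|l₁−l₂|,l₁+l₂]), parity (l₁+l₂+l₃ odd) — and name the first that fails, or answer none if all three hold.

azimuthal sum: 1 + 0 − 1 = 0  ✓
1 ≤ 6 ≤ 3 (triangle on l)  ✗
L = 2 + 1 + 6 = 9 (odd)

triangle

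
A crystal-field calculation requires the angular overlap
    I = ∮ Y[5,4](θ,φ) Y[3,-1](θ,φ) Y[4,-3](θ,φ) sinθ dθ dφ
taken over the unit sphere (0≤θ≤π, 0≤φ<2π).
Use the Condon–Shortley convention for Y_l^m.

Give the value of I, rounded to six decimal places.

0.042401

m-sum 0 ✓  L=12 even ✓  2≤4≤8 ✓
Π(2lᵢ+1) = 11×7×9 = 693
triangle coeff Δ(5,3,4) = 1/180180
Σ_t [1,3]: t=1:−1/576 t=2:+1/144 t=3:−1/576 = 1/288
(3j)²=20/1001 [(5 3 4; 0 0 0)], sign=+1
Σ_t [0,1]: t=0:+1/5760 t=1:−1/4320 = -1/17280
(3j)²=7/4290 [(5 3 4; 4 -1 -3)], sign=+1
⇒ 4πI² = 42/1859
I = (+1)√(42/1859/(4π)) = 0.04240138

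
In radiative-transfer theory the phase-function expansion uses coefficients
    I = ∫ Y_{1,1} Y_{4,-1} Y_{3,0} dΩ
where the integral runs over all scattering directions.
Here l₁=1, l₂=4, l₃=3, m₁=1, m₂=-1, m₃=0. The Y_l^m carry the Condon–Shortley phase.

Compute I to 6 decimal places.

Rules hold: Σm=0, L=8 even, 3≤3≤5.
N = 3·9·7 = 189
Δ = 2!·0!·6!/9! = 1/252
Racah Σ t=1..1: t=1:−1/36 = -1/36
⇒ 3j(1 4 3; 0 0 0)² = 4/63, sgn +1
Racah Σ t=0..0: t=0:+1/72 = 1/72
⇒ 3j(1 4 3; 1 -1 0)² = 5/126, sgn -1
4πI² = N·(3j₀)²·(3jₘ)² = 10/21
I = -1·√(0.47619/4π) = -0.19466390

-0.194664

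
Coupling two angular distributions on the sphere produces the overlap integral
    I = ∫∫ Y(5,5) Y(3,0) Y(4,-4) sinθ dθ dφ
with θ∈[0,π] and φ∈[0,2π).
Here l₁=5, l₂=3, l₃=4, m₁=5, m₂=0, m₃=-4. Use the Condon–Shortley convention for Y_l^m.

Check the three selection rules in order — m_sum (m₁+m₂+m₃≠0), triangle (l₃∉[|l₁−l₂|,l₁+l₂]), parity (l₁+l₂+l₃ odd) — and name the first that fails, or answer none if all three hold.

azimuthal sum: 5 + 0 − 4 = 1  ✗
2 ≤ 4 ≤ 8 (triangle on l)
L = 5 + 3 + 4 = 12 (even)

m_sum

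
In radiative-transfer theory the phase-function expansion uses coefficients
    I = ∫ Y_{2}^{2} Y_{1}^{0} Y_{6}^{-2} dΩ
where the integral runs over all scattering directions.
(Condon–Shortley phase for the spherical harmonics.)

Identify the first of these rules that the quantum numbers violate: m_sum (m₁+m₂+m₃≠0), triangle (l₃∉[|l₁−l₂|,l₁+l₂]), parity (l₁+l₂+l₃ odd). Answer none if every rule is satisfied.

Σmᵢ = 0  ✓
l₃∈[|l₁−l₂|,l₁+l₂]=[1,3], have l₃=6  ✗
Σlᵢ = 9 ⇒ odd

triangle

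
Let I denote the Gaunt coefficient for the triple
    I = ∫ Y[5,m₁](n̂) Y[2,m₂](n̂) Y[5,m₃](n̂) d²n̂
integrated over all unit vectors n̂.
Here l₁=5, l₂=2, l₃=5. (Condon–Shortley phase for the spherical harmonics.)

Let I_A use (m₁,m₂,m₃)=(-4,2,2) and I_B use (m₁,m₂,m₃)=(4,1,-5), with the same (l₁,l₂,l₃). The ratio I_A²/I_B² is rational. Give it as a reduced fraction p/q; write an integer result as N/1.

8/15

Same 5,2,5: normalisation and zero-m 3j drop out of the ratio.
A: Δ: 2! 8! 2! / 13! → 1/38610; sum: t=2:+1/20160 = 1/20160; 3j²(5 2 5; -4 2 2) = Δ·Π!·Σ² = 12/715  (sign -1)
B: Δ: 2! 8! 2! / 13! → 1/38610; sum: t=1:−1/80640 = -1/80640; 3j²(5 2 5; 4 1 -5) = Δ·Π!·Σ² = 9/286  (sign -1)
I_A²/I_B² = (12/715)/(9/286) = 8/15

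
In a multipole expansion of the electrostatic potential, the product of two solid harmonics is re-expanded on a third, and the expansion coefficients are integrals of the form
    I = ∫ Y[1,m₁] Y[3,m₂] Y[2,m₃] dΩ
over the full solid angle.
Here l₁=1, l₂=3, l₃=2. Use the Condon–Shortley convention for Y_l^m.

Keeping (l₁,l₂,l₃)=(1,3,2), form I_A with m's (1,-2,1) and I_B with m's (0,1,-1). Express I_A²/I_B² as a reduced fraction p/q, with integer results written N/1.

l's match ⇒ only the (l;m) 3-j factors differ between A and B.
A: triangle coeff Δ(1,3,2) = 1/105; Σ_t [0,0]: t=0:+1/12 = 1/12; (3j)²=2/21 [(1 3 2; 1 -2 1)], sign=-1
B: triangle coeff Δ(1,3,2) = 1/105; Σ_t [1,1]: t=1:−1/6 = -1/6; (3j)²=8/105 [(1 3 2; 0 1 -1)], sign=+1
I_A²/I_B² = (2/21)/(8/105) = 5/4

5/4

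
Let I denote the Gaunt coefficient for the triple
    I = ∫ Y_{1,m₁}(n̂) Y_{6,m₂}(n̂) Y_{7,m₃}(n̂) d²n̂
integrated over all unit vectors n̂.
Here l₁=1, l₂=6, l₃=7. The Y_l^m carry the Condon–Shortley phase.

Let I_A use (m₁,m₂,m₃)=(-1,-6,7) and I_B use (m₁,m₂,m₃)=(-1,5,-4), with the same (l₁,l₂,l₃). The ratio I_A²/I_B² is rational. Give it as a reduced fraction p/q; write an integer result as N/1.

91/3

Shared (l₁,l₂,l₃)=(1,6,7): N and (l;000)² cancel in I_A²/I_B².
A: Δ = 0!·2!·12!/15! = 1/1365; Racah Σ t=0..0: t=0:+1/958003200 = 1/958003200; ⇒ 3j(1 6 7; -1 -6 7)² = 1/15, sgn +1
B: Δ = 0!·2!·12!/15! = 1/1365; Racah Σ t=0..0: t=0:+1/79833600 = 1/79833600; ⇒ 3j(1 6 7; -1 5 -4)² = 1/455, sgn -1
I_A²/I_B² = (1/15)/(1/455) = 91/3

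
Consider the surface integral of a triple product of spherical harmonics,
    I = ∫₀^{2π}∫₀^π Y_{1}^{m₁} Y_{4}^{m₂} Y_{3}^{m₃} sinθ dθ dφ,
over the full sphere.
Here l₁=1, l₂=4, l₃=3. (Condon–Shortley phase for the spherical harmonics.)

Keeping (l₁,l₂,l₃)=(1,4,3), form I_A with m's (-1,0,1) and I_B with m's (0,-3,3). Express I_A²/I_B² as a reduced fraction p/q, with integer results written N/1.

6/7

l's match ⇒ only the (l;m) 3-j factors differ between A and B.
A: triangle coeff Δ(1,4,3) = 1/252; Σ_t [2,2]: t=2:+1/96 = 1/96; (3j)²=1/42 [(1 4 3; -1 0 1)], sign=+1
B: triangle coeff Δ(1,4,3) = 1/252; Σ_t [1,1]: t=1:−1/720 = -1/720; (3j)²=1/36 [(1 4 3; 0 -3 3)], sign=-1
I_A²/I_B² = (1/42)/(1/36) = 6/7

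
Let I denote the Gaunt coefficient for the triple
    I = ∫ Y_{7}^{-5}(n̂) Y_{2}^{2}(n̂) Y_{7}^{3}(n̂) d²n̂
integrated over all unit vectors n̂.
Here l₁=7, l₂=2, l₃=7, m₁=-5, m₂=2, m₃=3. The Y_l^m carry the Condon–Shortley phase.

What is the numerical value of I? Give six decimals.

0.139127

Rules hold: Σm=0, L=16 even, 5≤7≤9.
N = 15·5·15 = 1125
Δ = 2!·12!·2!/17! = 1/185640
Racah Σ t=0..2: t=0:+1/2419200 t=1:−1/518400 t=2:+1/2419200 = -1/907200
⇒ 3j(7 2 7; 0 0 0)² = 56/3315, sgn +1
Racah Σ t=2..2: t=2:+1/29030400 = 1/29030400
⇒ 3j(7 2 7; -5 2 3)² = 99/7735, sgn +1
4πI² = N·(3j₀)²·(3jₘ)² = 11880/48841
I = +1·√(0.243238/4π) = 0.13912687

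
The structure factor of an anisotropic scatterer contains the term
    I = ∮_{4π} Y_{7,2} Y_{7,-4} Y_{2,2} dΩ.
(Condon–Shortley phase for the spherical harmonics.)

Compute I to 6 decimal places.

-0.163963

Rules hold: Σm=0, L=16 even, 0≤2≤14.
N = 15·15·5 = 1125
Δ = 12!·2!·2!/17! = 1/185640
Racah Σ t=5..7: t=5:−1/2419200 t=6:+1/518400 t=7:−1/2419200 = 1/907200
⇒ 3j(7 7 2; 0 0 0)² = 56/3315, sgn +1
Racah Σ t=3..3: t=3:−1/8709120 = -1/8709120
⇒ 3j(7 7 2; 2 -4 2)² = 55/3094, sgn -1
4πI² = N·(3j₀)²·(3jₘ)² = 16500/48841
I = -1·√(0.337831/4π) = -0.16396259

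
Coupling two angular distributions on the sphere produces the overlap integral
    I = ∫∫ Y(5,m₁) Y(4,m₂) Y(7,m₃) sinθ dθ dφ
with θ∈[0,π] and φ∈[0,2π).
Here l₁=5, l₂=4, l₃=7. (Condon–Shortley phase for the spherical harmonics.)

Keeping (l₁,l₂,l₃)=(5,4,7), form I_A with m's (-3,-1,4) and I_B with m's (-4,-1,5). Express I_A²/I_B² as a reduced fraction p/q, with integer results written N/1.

338/729

Same 5,4,7: normalisation and zero-m 3j drop out of the ratio.
A: Δ: 2! 8! 6! / 17! → 1/6126120; sum: t=0:+1/2903040 t=1:−1/241920 t=2:+1/345600 = -13/14515200; 3j²(5 4 7; -3 -1 4) = Δ·Π!·Σ² = 13/7140  (sign +1)
B: Δ: 2! 8! 6! / 17! → 1/6126120; sum: t=1:−1/1935360 t=2:+1/1209600 = 1/3225600; 3j²(5 4 7; -4 -1 5) = Δ·Π!·Σ² = 243/61880  (sign +1)
I_A²/I_B² = (13/7140)/(243/61880) = 338/729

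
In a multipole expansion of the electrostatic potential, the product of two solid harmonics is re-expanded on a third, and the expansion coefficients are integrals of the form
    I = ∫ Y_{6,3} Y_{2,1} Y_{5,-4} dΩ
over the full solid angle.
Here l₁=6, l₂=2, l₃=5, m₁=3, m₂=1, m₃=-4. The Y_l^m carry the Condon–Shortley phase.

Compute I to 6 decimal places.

0.000000

Σlᵢ=13 odd — θ-integrand is odd under cosθ→−cosθ; I=0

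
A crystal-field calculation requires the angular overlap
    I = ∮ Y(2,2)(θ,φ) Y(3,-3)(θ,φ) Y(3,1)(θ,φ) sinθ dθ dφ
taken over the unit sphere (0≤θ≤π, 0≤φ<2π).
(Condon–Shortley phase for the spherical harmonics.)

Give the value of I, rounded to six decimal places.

0.132981

m-sum 0 ✓  L=8 even ✓  1≤3≤5 ✓
Π(2lᵢ+1) = 5×7×7 = 245
triangle coeff Δ(2,3,3) = 1/3780
Σ_t [0,2]: t=0:+1/24 t=1:−1/4 t=2:+1/24 = -1/6
(3j)²=4/105 [(2 3 3; 0 0 0)], sign=+1
Σ_t [0,0]: t=0:+1/96 = 1/96
(3j)²=1/42 [(2 3 3; 2 -3 1)], sign=+1
⇒ 4πI² = 2/9
I = (+1)√(2/9/(4π)) = 0.13298076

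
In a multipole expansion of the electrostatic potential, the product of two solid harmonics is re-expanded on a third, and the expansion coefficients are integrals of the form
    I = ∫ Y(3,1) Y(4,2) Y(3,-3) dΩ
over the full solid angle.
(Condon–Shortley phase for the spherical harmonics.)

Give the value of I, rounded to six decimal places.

-0.188451

Rules hold: Σm=0, L=10 even, 1≤3≤7.
N = 7·9·7 = 441
Δ = 4!·2!·4!/11! = 1/34650
Racah Σ t=1..3: t=1:−1/72 t=2:+1/16 t=3:−1/72 = 5/144
⇒ 3j(3 4 3; 0 0 0)² = 2/77, sgn -1
Racah Σ t=2..2: t=2:+1/192 = 1/192
⇒ 3j(3 4 3; 1 2 -3)² = 3/77, sgn +1
4πI² = N·(3j₀)²·(3jₘ)² = 54/121
I = -1·√(0.446281/4π) = -0.18845135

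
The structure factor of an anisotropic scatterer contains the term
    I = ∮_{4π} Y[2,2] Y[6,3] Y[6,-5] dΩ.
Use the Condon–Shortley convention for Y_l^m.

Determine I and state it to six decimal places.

m-sum 0 ✓  L=14 even ✓  4≤6≤8 ✓
Π(2lᵢ+1) = 5×13×13 = 845
triangle coeff Δ(2,6,6) = 1/90090
Σ_t [0,2]: t=0:+1/69120 t=1:−1/14400 t=2:+1/69120 = -7/172800
(3j)²=14/715 [(2 6 6; 0 0 0)], sign=-1
Σ_t [0,0]: t=0:+1/1451520 = 1/1451520
(3j)²=1/91 [(2 6 6; 2 3 -5)], sign=-1
⇒ 4πI² = 2/11
I = (+1)√(2/11/(4π)) = 0.12028562

0.120286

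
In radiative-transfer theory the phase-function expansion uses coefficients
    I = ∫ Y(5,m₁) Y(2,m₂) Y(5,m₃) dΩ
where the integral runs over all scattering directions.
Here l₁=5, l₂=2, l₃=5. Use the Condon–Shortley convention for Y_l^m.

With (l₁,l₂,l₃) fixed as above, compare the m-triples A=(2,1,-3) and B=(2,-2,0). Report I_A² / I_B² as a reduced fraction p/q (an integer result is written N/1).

5/7

Shared (l₁,l₂,l₃)=(5,2,5): N and (l;000)² cancel in I_A²/I_B².
A: Δ = 2!·8!·2!/13! = 1/38610; Racah Σ t=1..2: t=1:−1/2880 t=2:+1/10080 = -1/4032; ⇒ 3j(5 2 5; 2 1 -3)² = 10/429, sgn -1
B: Δ = 2!·8!·2!/13! = 1/38610; Racah Σ t=0..0: t=0:+1/2880 = 1/2880; ⇒ 3j(5 2 5; 2 -2 0)² = 14/429, sgn -1
I_A²/I_B² = (10/429)/(14/429) = 5/7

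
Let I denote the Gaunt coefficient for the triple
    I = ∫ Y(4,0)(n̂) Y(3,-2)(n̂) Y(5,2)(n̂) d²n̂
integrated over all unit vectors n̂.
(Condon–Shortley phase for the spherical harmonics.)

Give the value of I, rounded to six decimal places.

Checks pass: Σm=0; 12 even; l₃=5∈[1,7].
(2·4+1)(2·3+1)(2·5+1) = 693
Δ: 2! 6! 4! / 13! → 1/180180
sum: t=0:+1/576 t=1:−1/144 t=2:+1/576 = -1/288
3j²(4 3 5; 0 0 0) = Δ·Π!·Σ² = 20/1001  (sign +1)
sum: t=0:+1/576 t=1:−1/864 = 1/1728
3j²(4 3 5; 0 -2 2) = Δ·Π!·Σ² = 5/1287  (sign -1)
combine: 4πI² = 693·20/1001·5/1287 = 100/1859
take √, sign -1: I = -0.06542675

-0.065427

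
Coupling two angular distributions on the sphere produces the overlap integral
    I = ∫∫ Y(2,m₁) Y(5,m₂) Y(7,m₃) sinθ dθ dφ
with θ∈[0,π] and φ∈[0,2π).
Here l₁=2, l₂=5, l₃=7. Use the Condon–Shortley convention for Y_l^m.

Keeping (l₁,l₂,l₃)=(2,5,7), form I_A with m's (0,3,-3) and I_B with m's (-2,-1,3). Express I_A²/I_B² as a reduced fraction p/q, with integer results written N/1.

9/7

l's match ⇒ only the (l;m) 3-j factors differ between A and B.
A: triangle coeff Δ(2,5,7) = 1/15015; Σ_t [0,0]: t=0:+1/322560 = 1/322560; (3j)²=18/1001 [(2 5 7; 0 3 -3)], sign=+1
B: triangle coeff Δ(2,5,7) = 1/15015; Σ_t [0,0]: t=0:+1/414720 = 1/414720; (3j)²=2/143 [(2 5 7; -2 -1 3)], sign=+1
I_A²/I_B² = (18/1001)/(2/143) = 9/7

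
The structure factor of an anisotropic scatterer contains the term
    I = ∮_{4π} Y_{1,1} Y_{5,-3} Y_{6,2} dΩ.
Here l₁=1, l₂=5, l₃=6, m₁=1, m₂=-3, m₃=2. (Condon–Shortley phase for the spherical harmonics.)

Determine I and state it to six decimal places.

Rules hold: Σm=0, L=12 even, 4≤6≤6.
N = 3·11·13 = 429
Δ = 0!·2!·10!/13! = 1/858
Racah Σ t=0..0: t=0:+1/14400 = 1/14400
⇒ 3j(1 5 6; 0 0 0)² = 6/143, sgn +1
Racah Σ t=0..0: t=0:+1/161280 = 1/161280
⇒ 3j(1 5 6; 1 -3 2)² = 1/143, sgn +1
4πI² = N·(3j₀)²·(3jₘ)² = 18/143
I = +1·√(0.125874/4π) = 0.10008369

0.100084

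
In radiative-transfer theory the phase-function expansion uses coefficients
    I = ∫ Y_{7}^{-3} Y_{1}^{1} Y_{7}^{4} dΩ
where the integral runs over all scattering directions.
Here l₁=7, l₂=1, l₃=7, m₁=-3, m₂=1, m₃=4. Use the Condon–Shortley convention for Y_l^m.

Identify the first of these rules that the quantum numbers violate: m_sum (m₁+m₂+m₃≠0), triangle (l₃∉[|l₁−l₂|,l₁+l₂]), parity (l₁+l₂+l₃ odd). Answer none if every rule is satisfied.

Σmᵢ = 2  ✗
l₃∈[|l₁−l₂|,l₁+l₂]=[6,8], have l₃=7
Σlᵢ = 15 ⇒ odd

m_sum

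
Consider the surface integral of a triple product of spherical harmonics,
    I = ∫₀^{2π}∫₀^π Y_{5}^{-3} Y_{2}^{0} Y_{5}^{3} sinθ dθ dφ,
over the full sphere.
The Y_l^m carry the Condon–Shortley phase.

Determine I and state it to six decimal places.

Checks pass: Σm=0; 12 even; l₃=5∈[3,7].
(2·5+1)(2·2+1)(2·5+1) = 605
Δ: 2! 8! 2! / 13! → 1/38610
sum: t=0:+1/2880 t=1:−1/576 t=2:+1/2880 = -1/960
3j²(5 2 5; 0 0 0) = Δ·Π!·Σ² = 10/429  (sign +1)
sum: t=0:+1/161280 t=1:−1/5040 t=2:+1/5760 = -1/53760
3j²(5 2 5; -3 0 3) = Δ·Π!·Σ² = 1/4290  (sign -1)
combine: 4πI² = 605·10/429·1/4290 = 5/1521
take √, sign -1: I = -0.01617393

-0.016174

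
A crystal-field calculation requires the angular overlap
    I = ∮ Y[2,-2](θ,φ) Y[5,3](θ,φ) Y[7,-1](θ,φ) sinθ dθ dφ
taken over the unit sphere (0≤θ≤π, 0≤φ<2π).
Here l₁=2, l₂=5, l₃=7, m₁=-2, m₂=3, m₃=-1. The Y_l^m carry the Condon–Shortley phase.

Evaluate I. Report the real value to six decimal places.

-0.043890

Rules hold: Σm=0, L=14 even, 3≤7≤7.
N = 5·11·15 = 825
Δ = 0!·4!·10!/15! = 1/15015
Racah Σ t=0..0: t=0:+1/57600 = 1/57600
⇒ 3j(2 5 7; 0 0 0)² = 21/715, sgn -1
Racah Σ t=0..0: t=0:+1/1935360 = 1/1935360
⇒ 3j(2 5 7; -2 3 -1)² = 1/1001, sgn +1
4πI² = N·(3j₀)²·(3jₘ)² = 45/1859
I = -1·√(0.0242066/4π) = -0.04388960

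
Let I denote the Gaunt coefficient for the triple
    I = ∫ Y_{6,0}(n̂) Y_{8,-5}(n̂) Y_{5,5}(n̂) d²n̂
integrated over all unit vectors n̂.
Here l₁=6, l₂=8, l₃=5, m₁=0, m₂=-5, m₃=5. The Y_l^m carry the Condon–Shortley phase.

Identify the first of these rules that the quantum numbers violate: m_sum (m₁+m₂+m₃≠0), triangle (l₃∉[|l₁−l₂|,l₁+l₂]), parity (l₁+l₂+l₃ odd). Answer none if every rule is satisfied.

parity

Σmᵢ = 0  ✓
l₃∈[|l₁−l₂|,l₁+l₂]=[2,14], have l₃=5  ✓
Σlᵢ = 19 ⇒ odd  ✗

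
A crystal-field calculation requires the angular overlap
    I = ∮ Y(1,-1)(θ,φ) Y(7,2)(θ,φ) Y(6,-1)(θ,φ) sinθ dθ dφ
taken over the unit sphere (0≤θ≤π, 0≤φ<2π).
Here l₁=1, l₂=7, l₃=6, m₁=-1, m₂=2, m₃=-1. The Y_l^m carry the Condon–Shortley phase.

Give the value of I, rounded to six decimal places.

m-sum 0 ✓  L=14 even ✓  6≤6≤8 ✓
Π(2lᵢ+1) = 3×15×13 = 585
triangle coeff Δ(1,7,6) = 1/1365
Σ_t [1,1]: t=1:−1/518400 = -1/518400
(3j)²=7/195 [(1 7 6; 0 0 0)], sign=-1
Σ_t [2,2]: t=2:+1/1209600 = 1/1209600
(3j)²=12/455 [(1 7 6; -1 2 -1)], sign=-1
⇒ 4πI² = 36/65
I = (+1)√(36/65/(4π)) = 0.20993732

0.209937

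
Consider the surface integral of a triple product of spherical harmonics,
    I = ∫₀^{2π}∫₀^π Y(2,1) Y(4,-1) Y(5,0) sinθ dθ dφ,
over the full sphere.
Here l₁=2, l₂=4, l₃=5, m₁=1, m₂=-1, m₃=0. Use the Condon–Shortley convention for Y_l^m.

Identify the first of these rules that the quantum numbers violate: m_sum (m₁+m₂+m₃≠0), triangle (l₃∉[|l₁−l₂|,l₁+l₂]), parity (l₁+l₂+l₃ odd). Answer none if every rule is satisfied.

parity

Σmᵢ = 0  ✓
l₃∈[|l₁−l₂|,l₁+l₂]=[2,6], have l₃=5  ✓
Σlᵢ = 11 ⇒ odd  ✗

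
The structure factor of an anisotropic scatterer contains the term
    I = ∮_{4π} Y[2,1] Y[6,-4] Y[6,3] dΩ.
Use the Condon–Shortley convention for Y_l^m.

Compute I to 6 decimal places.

Rules hold: Σm=0, L=14 even, 4≤6≤8.
N = 5·13·13 = 845
Δ = 2!·2!·10!/15! = 1/90090
Racah Σ t=0..2: t=0:+1/69120 t=1:−1/14400 t=2:+1/69120 = -7/172800
⇒ 3j(2 6 6; 0 0 0)² = 14/715, sgn -1
Racah Σ t=0..1: t=0:+1/161280 t=1:−1/725760 = 1/207360
⇒ 3j(2 6 6; 1 -4 3)² = 7/286, sgn -1
4πI² = N·(3j₀)²·(3jₘ)² = 49/121
I = +1·√(0.404959/4π) = 0.17951487

0.179515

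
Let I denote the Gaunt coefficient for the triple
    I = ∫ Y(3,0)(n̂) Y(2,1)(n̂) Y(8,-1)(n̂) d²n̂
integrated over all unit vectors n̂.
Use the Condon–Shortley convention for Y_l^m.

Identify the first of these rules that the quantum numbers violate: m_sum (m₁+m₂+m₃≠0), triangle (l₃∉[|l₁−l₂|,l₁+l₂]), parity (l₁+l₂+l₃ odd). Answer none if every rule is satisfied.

Σmᵢ = 0  ✓
l₃∈[|l₁−l₂|,l₁+l₂]=[1,5], have l₃=8  ✗
Σlᵢ = 13 ⇒ odd

triangle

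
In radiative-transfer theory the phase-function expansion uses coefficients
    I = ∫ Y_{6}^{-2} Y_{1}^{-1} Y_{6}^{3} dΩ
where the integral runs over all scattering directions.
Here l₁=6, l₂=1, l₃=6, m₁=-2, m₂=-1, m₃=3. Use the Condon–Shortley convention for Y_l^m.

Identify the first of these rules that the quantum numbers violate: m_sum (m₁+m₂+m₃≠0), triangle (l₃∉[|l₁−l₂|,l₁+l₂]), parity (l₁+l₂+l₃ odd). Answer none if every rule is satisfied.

parity

Σmᵢ = 0  ✓
l₃∈[|l₁−l₂|,l₁+l₂]=[5,7], have l₃=6  ✓
Σlᵢ = 13 ⇒ odd  ✗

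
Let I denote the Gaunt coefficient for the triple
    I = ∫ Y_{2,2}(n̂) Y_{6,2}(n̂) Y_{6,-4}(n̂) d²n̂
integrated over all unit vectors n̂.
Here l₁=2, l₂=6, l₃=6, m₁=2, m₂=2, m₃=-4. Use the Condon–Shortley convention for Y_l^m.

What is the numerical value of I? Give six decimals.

-0.153870

m-sum 0 ✓  L=14 even ✓  4≤6≤8 ✓
Π(2lᵢ+1) = 5×13×13 = 845
triangle coeff Δ(2,6,6) = 1/90090
Σ_t [0,2]: t=0:+1/69120 t=1:−1/14400 t=2:+1/69120 = -7/172800
(3j)²=14/715 [(2 6 6; 0 0 0)], sign=-1
Σ_t [0,0]: t=0:+1/322560 = 1/322560
(3j)²=18/1001 [(2 6 6; 2 2 -4)], sign=+1
⇒ 4πI² = 36/121
I = (-1)√(36/121/(4π)) = -0.15386989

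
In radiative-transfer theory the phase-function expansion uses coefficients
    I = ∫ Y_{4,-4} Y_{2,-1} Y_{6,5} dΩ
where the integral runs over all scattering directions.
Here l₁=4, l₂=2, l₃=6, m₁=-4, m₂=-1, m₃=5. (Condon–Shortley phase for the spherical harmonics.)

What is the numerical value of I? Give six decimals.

Rules hold: Σm=0, L=12 even, 2≤6≤6.
N = 9·5·13 = 585
Δ = 0!·8!·4!/13! = 1/6435
Racah Σ t=0..0: t=0:+1/2304 = 1/2304
⇒ 3j(4 2 6; 0 0 0)² = 5/143, sgn +1
Racah Σ t=0..0: t=0:+1/241920 = 1/241920
⇒ 3j(4 2 6; -4 -1 5)² = 1/39, sgn -1
4πI² = N·(3j₀)²·(3jₘ)² = 75/143
I = -1·√(0.524476/4π) = -0.20429497

-0.204295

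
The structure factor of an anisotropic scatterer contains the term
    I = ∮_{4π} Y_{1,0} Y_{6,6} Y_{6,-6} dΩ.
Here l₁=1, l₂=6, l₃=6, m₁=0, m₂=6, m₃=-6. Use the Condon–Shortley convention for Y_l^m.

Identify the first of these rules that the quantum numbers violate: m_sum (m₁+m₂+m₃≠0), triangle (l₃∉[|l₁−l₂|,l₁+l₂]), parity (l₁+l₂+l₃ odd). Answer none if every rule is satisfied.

parity

Σmᵢ = 0  ✓
l₃∈[|l₁−l₂|,l₁+l₂]=[5,7], have l₃=6  ✓
Σlᵢ = 13 ⇒ odd  ✗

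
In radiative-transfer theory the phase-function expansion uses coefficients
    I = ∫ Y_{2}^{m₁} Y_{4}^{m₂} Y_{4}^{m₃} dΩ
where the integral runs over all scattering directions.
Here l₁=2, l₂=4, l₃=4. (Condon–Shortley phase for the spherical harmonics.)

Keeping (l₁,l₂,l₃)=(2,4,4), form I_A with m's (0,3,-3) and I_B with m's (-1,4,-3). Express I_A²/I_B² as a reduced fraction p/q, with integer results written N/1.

1/12

Shared (l₁,l₂,l₃)=(2,4,4): N and (l;000)² cancel in I_A²/I_B².
A: Δ = 2!·2!·6!/11! = 1/13860; Racah Σ t=1..2: t=1:−1/720 t=2:+1/480 = 1/1440; ⇒ 3j(2 4 4; 0 3 -3)² = 7/1980, sgn -1
B: Δ = 2!·2!·6!/11! = 1/13860; Racah Σ t=2..2: t=2:+1/1440 = 1/1440; ⇒ 3j(2 4 4; -1 4 -3)² = 7/165, sgn -1
I_A²/I_B² = (7/1980)/(7/165) = 1/12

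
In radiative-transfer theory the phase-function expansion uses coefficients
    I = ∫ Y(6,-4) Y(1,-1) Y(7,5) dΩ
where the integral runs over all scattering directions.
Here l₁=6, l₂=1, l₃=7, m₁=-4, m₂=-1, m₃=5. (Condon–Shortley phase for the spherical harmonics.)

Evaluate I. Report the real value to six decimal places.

-0.284256

Checks pass: Σm=0; 14 even; l₃=7∈[5,7].
(2·6+1)(2·1+1)(2·7+1) = 585
Δ: 0! 12! 2! / 15! → 1/1365
sum: t=0:+1/518400 = 1/518400
3j²(6 1 7; 0 0 0) = Δ·Π!·Σ² = 7/195  (sign -1)
sum: t=0:+1/14515200 = 1/14515200
3j²(6 1 7; -4 -1 5) = Δ·Π!·Σ² = 22/455  (sign +1)
combine: 4πI² = 585·7/195·22/455 = 66/65
take √, sign -1: I = -0.28425647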